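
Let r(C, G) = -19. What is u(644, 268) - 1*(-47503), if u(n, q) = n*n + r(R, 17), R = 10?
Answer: 462220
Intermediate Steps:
u(n, q) = -19 + n² (u(n, q) = n*n - 19 = n² - 19 = -19 + n²)
u(644, 268) - 1*(-47503) = (-19 + 644²) - 1*(-47503) = (-19 + 414736) + 47503 = 414717 + 47503 = 462220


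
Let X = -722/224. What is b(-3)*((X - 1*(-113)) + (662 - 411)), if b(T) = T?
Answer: -121221/112 ≈ -1082.3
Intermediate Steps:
X = -361/112 (X = -722*1/224 = -361/112 ≈ -3.2232)
b(-3)*((X - 1*(-113)) + (662 - 411)) = -3*((-361/112 - 1*(-113)) + (662 - 411)) = -3*((-361/112 + 113) + 251) = -3*(12295/112 + 251) = -3*40407/112 = -121221/112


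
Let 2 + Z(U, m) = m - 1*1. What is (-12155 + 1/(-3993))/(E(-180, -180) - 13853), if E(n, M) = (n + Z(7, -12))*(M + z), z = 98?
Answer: -48534916/8533041 ≈ -5.6879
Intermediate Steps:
Z(U, m) = -3 + m (Z(U, m) = -2 + (m - 1*1) = -2 + (m - 1) = -2 + (-1 + m) = -3 + m)
E(n, M) = (-15 + n)*(98 + M) (E(n, M) = (n + (-3 - 12))*(M + 98) = (n - 15)*(98 + M) = (-15 + n)*(98 + M))
(-12155 + 1/(-3993))/(E(-180, -180) - 13853) = (-12155 + 1/(-3993))/((-1470 - 15*(-180) + 98*(-180) - 180*(-180)) - 13853) = (-12155 - 1/3993)/((-1470 + 2700 - 17640 + 32400) - 13853) = -48534916/(3993*(15990 - 13853)) = -48534916/3993/2137 = -48534916/3993*1/2137 = -48534916/8533041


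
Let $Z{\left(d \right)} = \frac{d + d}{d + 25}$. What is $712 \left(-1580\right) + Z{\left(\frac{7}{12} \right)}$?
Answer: $- \frac{345362706}{307} \approx -1.125 \cdot 10^{6}$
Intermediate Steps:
$Z{\left(d \right)} = \frac{2 d}{25 + d}$
$712 \left(-1580\right) + Z{\left(\frac{7}{12} \right)} = 712 \left(-1580\right) + \frac{2 \cdot \frac{7}{12}}{25 + \frac{7}{12}} = -1124960 + \frac{2 \cdot 7 \cdot \frac{1}{12}}{25 + 7 \cdot \frac{1}{12}} = -1124960 + 2 \cdot \frac{7}{12} \frac{1}{25 + \frac{7}{12}} = -1124960 + 2 \cdot \frac{7}{12} \frac{1}{\frac{307}{12}} = -1124960 + 2 \cdot \frac{7}{12} \cdot \frac{12}{307} = -1124960 + \frac{14}{307} = - \frac{345362706}{307}$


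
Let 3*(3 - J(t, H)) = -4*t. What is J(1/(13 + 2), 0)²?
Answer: 19321/2025 ≈ 9.5412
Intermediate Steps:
J(t, H) = 3 + 4*t/3 (J(t, H) = 3 - (-4)*t/3 = 3 + 4*t/3)
J(1/(13 + 2), 0)² = (3 + 4/(3*(13 + 2)))² = (3 + (4/3)/15)² = (3 + (4/3)*(1/15))² = (3 + 4/45)² = (139/45)² = 19321/2025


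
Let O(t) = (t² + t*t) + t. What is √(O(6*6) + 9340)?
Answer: 8*√187 ≈ 109.40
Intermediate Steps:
O(t) = t + 2*t² (O(t) = (t² + t²) + t = 2*t² + t = t + 2*t²)
√(O(6*6) + 9340) = √((6*6)*(1 + 2*(6*6)) + 9340) = √(36*(1 + 2*36) + 9340) = √(36*(1 + 72) + 9340) = √(36*73 + 9340) = √(2628 + 9340) = √11968 = 8*√187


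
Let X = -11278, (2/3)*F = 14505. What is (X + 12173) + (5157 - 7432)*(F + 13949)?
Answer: -162462785/2 ≈ -8.1231e+7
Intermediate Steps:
F = 43515/2 (F = (3/2)*14505 = 43515/2 ≈ 21758.)
(X + 12173) + (5157 - 7432)*(F + 13949) = (-11278 + 12173) + (5157 - 7432)*(43515/2 + 13949) = 895 - 2275*71413/2 = 895 - 162464575/2 = -162462785/2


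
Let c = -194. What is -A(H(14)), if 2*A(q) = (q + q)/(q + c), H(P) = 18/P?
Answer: 9/1349 ≈ 0.0066716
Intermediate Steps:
A(q) = q/(-194 + q) (A(q) = ((q + q)/(q - 194))/2 = ((2*q)/(-194 + q))/2 = (2*q/(-194 + q))/2 = q/(-194 + q))
-A(H(14)) = -18/14/(-194 + 18/14) = -18*(1/14)/(-194 + 18*(1/14)) = -9/(7*(-194 + 9/7)) = -9/(7*(-1349/7)) = -9*(-7)/(7*1349) = -1*(-9/1349) = 9/1349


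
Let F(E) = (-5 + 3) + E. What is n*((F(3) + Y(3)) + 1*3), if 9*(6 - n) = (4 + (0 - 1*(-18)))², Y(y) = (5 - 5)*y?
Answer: -1720/9 ≈ -191.11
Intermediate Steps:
F(E) = -2 + E
Y(y) = 0 (Y(y) = 0*y = 0)
n = -430/9 (n = 6 - (4 + (0 - 1*(-18)))²/9 = 6 - (4 + (0 + 18))²/9 = 6 - (4 + 18)²/9 = 6 - ⅑*22² = 6 - ⅑*484 = 6 - 484/9 = -430/9 ≈ -47.778)
n*((F(3) + Y(3)) + 1*3) = -430*(((-2 + 3) + 0) + 1*3)/9 = -430*((1 + 0) + 3)/9 = -430*(1 + 3)/9 = -430/9*4 = -1720/9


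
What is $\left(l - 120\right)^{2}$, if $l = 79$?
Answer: $1681$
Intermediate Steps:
$\left(l - 120\right)^{2} = \left(79 - 120\right)^{2} = \left(-41\right)^{2} = 1681$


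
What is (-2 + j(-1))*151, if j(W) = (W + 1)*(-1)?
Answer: -302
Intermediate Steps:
j(W) = -1 - W (j(W) = (1 + W)*(-1) = -1 - W)
(-2 + j(-1))*151 = (-2 + (-1 - 1*(-1)))*151 = (-2 + (-1 + 1))*151 = (-2 + 0)*151 = -2*151 = -302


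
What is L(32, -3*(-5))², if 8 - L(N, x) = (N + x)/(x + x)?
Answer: 37249/900 ≈ 41.388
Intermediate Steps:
L(N, x) = 8 - (N + x)/(2*x) (L(N, x) = 8 - (N + x)/(x + x) = 8 - (N + x)/(2*x))
L(32, -3*(-5))² = ((-1*32 + 15*(-3*(-5)))/(2*((-3*(-5)))))² = ((½)*(-32 + 15*15)/15)² = ((½)*(1/15)*(-32 + 225))² = ((½)*(1/15)*193)² = (193/30)² = 37249/900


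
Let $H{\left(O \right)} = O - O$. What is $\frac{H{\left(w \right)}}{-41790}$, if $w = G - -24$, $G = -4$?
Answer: $0$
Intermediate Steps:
$w = 20$ ($w = -4 - -24 = -4 + 24 = 20$)
$H{\left(O \right)} = 0$
$\frac{H{\left(w \right)}}{-41790} = \frac{0}{-41790} = 0 \left(- \frac{1}{41790}\right) = 0$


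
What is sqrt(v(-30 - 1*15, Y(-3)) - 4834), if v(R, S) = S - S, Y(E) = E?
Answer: I*sqrt(4834) ≈ 69.527*I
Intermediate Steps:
v(R, S) = 0
sqrt(v(-30 - 1*15, Y(-3)) - 4834) = sqrt(0 - 4834) = sqrt(-4834) = I*sqrt(4834)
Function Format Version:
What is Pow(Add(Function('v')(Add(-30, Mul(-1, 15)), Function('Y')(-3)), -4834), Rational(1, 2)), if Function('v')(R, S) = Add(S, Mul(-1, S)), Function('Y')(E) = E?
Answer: Mul(I, Pow(4834, Rational(1, 2))) ≈ Mul(69.527, I)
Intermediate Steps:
Function('v')(R, S) = 0
Pow(Add(Function('v')(Add(-30, Mul(-1, 15)), Function('Y')(-3)), -4834), Rational(1, 2)) = Pow(Add(0, -4834), Rational(1, 2)) = Pow(-4834, Rational(1, 2)) = Mul(I, Pow(4834, Rational(1, 2)))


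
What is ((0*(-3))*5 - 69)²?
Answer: 4761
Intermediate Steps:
((0*(-3))*5 - 69)² = (0*5 - 69)² = (0 - 69)² = (-69)² = 4761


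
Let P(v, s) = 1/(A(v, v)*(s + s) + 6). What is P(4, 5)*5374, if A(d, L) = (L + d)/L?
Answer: 2687/13 ≈ 206.69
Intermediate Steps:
A(d, L) = (L + d)/L
P(v, s) = 1/(6 + 4*s) (P(v, s) = 1/(((v + v)/v)*(s + s) + 6) = 1/(((2*v)/v)*(2*s) + 6) = 1/(2*(2*s) + 6) = 1/(4*s + 6) = 1/(6 + 4*s))
P(4, 5)*5374 = (1/(2*(3 + 2*5)))*5374 = (1/(2*(3 + 10)))*5374 = ((½)/13)*5374 = ((½)*(1/13))*5374 = (1/26)*5374 = 2687/13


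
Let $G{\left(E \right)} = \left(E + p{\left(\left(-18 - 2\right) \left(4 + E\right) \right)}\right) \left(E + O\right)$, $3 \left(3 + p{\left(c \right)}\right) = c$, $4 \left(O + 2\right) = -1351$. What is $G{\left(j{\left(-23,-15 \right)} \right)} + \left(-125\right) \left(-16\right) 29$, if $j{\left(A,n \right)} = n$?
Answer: $\frac{76741}{2} \approx 38371.0$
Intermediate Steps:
$O = - \frac{1359}{4}$ ($O = -2 + \frac{1}{4} \left(-1351\right) = -2 - \frac{1351}{4} = - \frac{1359}{4} \approx -339.75$)
$p{\left(c \right)} = -3 + \frac{c}{3}$
$G{\left(E \right)} = \left(- \frac{1359}{4} + E\right) \left(- \frac{89}{3} - \frac{17 E}{3}\right)$ ($G{\left(E \right)} = \left(E + \left(-3 + \frac{\left(-18 - 2\right) \left(4 + E\right)}{3}\right)\right) \left(E - \frac{1359}{4}\right) = \left(E + \left(-3 + \frac{\left(-20\right) \left(4 + E\right)}{3}\right)\right) \left(- \frac{1359}{4} + E\right) = \left(E + \left(-3 + \frac{-80 - 20 E}{3}\right)\right) \left(- \frac{1359}{4} + E\right) = \left(E - \left(\frac{89}{3} + \frac{20 E}{3}\right)\right) \left(- \frac{1359}{4} + E\right) = \left(- \frac{89}{3} - \frac{17 E}{3}\right) \left(- \frac{1359}{4} + E\right) = \left(- \frac{1359}{4} + E\right) \left(- \frac{89}{3} - \frac{17 E}{3}\right)$)
$G{\left(j{\left(-23,-15 \right)} \right)} + \left(-125\right) \left(-16\right) 29 = \left(\frac{40317}{4} - \frac{17 \left(-15\right)^{2}}{3} + \frac{22747}{12} \left(-15\right)\right) + \left(-125\right) \left(-16\right) 29 = \left(\frac{40317}{4} - 1275 - \frac{113735}{4}\right) + 2000 \cdot 29 = \left(\frac{40317}{4} - 1275 - \frac{113735}{4}\right) + 58000 = - \frac{39259}{2} + 58000 = \frac{76741}{2}$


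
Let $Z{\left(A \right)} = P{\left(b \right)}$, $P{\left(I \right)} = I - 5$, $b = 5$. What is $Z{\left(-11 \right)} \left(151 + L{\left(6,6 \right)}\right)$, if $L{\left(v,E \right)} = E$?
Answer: $0$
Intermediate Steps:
$P{\left(I \right)} = -5 + I$
$Z{\left(A \right)} = 0$ ($Z{\left(A \right)} = -5 + 5 = 0$)
$Z{\left(-11 \right)} \left(151 + L{\left(6,6 \right)}\right) = 0 \left(151 + 6\right) = 0 \cdot 157 = 0$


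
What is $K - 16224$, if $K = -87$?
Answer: $-16311$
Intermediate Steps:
$K - 16224 = -87 - 16224 = -16311$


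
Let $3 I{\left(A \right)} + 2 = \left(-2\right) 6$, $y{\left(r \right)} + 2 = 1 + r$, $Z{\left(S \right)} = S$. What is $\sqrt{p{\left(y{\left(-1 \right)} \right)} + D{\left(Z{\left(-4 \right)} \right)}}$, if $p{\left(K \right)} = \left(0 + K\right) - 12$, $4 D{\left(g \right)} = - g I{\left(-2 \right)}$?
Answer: $\frac{2 i \sqrt{42}}{3} \approx 4.3205 i$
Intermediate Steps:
$y{\left(r \right)} = -1 + r$ ($y{\left(r \right)} = -2 + \left(1 + r\right) = -1 + r$)
$I{\left(A \right)} = - \frac{14}{3}$ ($I{\left(A \right)} = - \frac{2}{3} + \frac{\left(-2\right) 6}{3} = - \frac{2}{3} + \frac{1}{3} \left(-12\right) = - \frac{2}{3} - 4 = - \frac{14}{3}$)
$D{\left(g \right)} = \frac{7 g}{6}$ ($D{\left(g \right)} = \frac{- g \left(- \frac{14}{3}\right)}{4} = \frac{\frac{14}{3} g}{4} = \frac{7 g}{6}$)
$p{\left(K \right)} = -12 + K$ ($p{\left(K \right)} = K - 12 = -12 + K$)
$\sqrt{p{\left(y{\left(-1 \right)} \right)} + D{\left(Z{\left(-4 \right)} \right)}} = \sqrt{\left(-12 - 2\right) + \frac{7}{6} \left(-4\right)} = \sqrt{\left(-12 - 2\right) - \frac{14}{3}} = \sqrt{-14 - \frac{14}{3}} = \sqrt{- \frac{56}{3}} = \frac{2 i \sqrt{42}}{3}$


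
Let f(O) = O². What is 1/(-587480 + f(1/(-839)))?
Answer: -703921/413539509079 ≈ -1.7022e-6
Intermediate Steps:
1/(-587480 + f(1/(-839))) = 1/(-587480 + (1/(-839))²) = 1/(-587480 + (-1/839)²) = 1/(-587480 + 1/703921) = 1/(-413539509079/703921) = -703921/413539509079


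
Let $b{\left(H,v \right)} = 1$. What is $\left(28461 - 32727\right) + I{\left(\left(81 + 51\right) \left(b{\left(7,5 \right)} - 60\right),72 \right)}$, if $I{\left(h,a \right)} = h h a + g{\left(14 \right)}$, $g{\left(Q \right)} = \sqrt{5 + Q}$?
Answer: $4367007702 + \sqrt{19} \approx 4.367 \cdot 10^{9}$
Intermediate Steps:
$I{\left(h,a \right)} = \sqrt{19} + a h^{2}$ ($I{\left(h,a \right)} = h h a + \sqrt{5 + 14} = h^{2} a + \sqrt{19} = a h^{2} + \sqrt{19} = \sqrt{19} + a h^{2}$)
$\left(28461 - 32727\right) + I{\left(\left(81 + 51\right) \left(b{\left(7,5 \right)} - 60\right),72 \right)} = \left(28461 - 32727\right) + \left(\sqrt{19} + 72 \left(\left(81 + 51\right) \left(1 - 60\right)\right)^{2}\right) = -4266 + \left(\sqrt{19} + 72 \left(132 \left(-59\right)\right)^{2}\right) = -4266 + \left(\sqrt{19} + 72 \left(-7788\right)^{2}\right) = -4266 + \left(\sqrt{19} + 72 \cdot 60652944\right) = -4266 + \left(\sqrt{19} + 4367011968\right) = -4266 + \left(4367011968 + \sqrt{19}\right) = 4367007702 + \sqrt{19}$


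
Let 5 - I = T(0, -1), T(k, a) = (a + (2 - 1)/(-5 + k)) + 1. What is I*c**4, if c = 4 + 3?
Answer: 62426/5 ≈ 12485.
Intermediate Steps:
T(k, a) = 1 + a + 1/(-5 + k) (T(k, a) = (a + 1/(-5 + k)) + 1 = 1 + a + 1/(-5 + k))
c = 7
I = 26/5 (I = 5 - (-4 + 0 - 5*(-1) - 1*0)/(-5 + 0) = 5 - (-4 + 0 + 5 + 0)/(-5) = 5 - (-1)/5 = 5 - 1*(-1/5) = 5 + 1/5 = 26/5 ≈ 5.2000)
I*c**4 = (26/5)*7**4 = (26/5)*2401 = 62426/5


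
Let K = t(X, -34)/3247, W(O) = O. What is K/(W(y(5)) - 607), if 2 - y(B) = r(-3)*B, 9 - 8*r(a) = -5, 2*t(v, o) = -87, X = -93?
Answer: 174/7971385 ≈ 2.1828e-5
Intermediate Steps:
t(v, o) = -87/2 (t(v, o) = (½)*(-87) = -87/2)
r(a) = 7/4 (r(a) = 9/8 - ⅛*(-5) = 9/8 + 5/8 = 7/4)
y(B) = 2 - 7*B/4
K = -87/6494 (K = -87/2/3247 = -87/2*1/3247 = -87/6494 ≈ -0.013397)
K/(W(y(5)) - 607) = -87/(6494*((2 - 7/4*5) - 607)) = -87/(6494*((2 - 35/4) - 607)) = -87/(6494*(-27/4 - 607)) = -87/(6494*(-2455/4)) = -87/6494*(-4/2455) = 174/7971385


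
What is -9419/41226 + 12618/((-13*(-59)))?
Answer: 512965295/31620342 ≈ 16.223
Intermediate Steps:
-9419/41226 + 12618/((-13*(-59))) = -9419*1/41226 + 12618/767 = -9419/41226 + 12618*(1/767) = -9419/41226 + 12618/767 = 512965295/31620342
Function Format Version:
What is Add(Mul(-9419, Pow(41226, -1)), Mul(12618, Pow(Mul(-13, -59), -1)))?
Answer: Rational(512965295, 31620342) ≈ 16.223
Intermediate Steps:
Add(Mul(-9419, Pow(41226, -1)), Mul(12618, Pow(Mul(-13, -59), -1))) = Add(Mul(-9419, Rational(1, 41226)), Mul(12618, Pow(767, -1))) = Add(Rational(-9419, 41226), Mul(12618, Rational(1, 767))) = Add(Rational(-9419, 41226), Rational(12618, 767)) = Rational(512965295, 31620342)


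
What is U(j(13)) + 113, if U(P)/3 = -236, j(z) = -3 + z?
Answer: -595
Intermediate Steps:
U(P) = -708 (U(P) = 3*(-236) = -708)
U(j(13)) + 113 = -708 + 113 = -595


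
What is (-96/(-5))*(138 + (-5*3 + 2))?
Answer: 2400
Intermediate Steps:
(-96/(-5))*(138 + (-5*3 + 2)) = (-96*(-⅕))*(138 + (-15 + 2)) = 96*(138 - 13)/5 = (96/5)*125 = 2400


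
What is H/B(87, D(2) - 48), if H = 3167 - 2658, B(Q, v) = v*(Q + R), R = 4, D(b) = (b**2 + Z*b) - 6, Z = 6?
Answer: -509/3458 ≈ -0.14719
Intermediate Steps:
D(b) = -6 + b**2 + 6*b (D(b) = (b**2 + 6*b) - 6 = -6 + b**2 + 6*b)
B(Q, v) = v*(4 + Q) (B(Q, v) = v*(Q + 4) = v*(4 + Q))
H = 509
H/B(87, D(2) - 48) = 509/((((-6 + 2**2 + 6*2) - 48)*(4 + 87))) = 509/((((-6 + 4 + 12) - 48)*91)) = 509/(((10 - 48)*91)) = 509/((-38*91)) = 509/(-3458) = 509*(-1/3458) = -509/3458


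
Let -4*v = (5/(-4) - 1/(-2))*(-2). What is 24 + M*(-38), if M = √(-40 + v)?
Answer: 24 - 19*I*√646/2 ≈ 24.0 - 241.46*I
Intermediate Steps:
v = -3/8 (v = -(5/(-4) - 1/(-2))*(-2)/4 = -(5*(-¼) - 1*(-½))*(-2)/4 = -(-5/4 + ½)*(-2)/4 = -(-3)*(-2)/16 = -¼*3/2 = -3/8 ≈ -0.37500)
M = I*√646/4 (M = √(-40 - 3/8) = √(-323/8) = I*√646/4 ≈ 6.3541*I)
24 + M*(-38) = 24 + (I*√646/4)*(-38) = 24 - 19*I*√646/2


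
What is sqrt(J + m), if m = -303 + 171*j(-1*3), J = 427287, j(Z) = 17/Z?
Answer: 3*sqrt(47335) ≈ 652.70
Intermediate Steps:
m = -1272 (m = -303 + 171*(17/((-1*3))) = -303 + 171*(17/(-3)) = -303 + 171*(17*(-1/3)) = -303 + 171*(-17/3) = -303 - 969 = -1272)
sqrt(J + m) = sqrt(427287 - 1272) = sqrt(426015) = 3*sqrt(47335)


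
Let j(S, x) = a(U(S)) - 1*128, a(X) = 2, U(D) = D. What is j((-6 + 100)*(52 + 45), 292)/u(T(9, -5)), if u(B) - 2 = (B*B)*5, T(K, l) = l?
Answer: -126/127 ≈ -0.99213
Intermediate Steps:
u(B) = 2 + 5*B² (u(B) = 2 + (B*B)*5 = 2 + B²*5 = 2 + 5*B²)
j(S, x) = -126 (j(S, x) = 2 - 1*128 = 2 - 128 = -126)
j((-6 + 100)*(52 + 45), 292)/u(T(9, -5)) = -126/(2 + 5*(-5)²) = -126/(2 + 5*25) = -126/(2 + 125) = -126/127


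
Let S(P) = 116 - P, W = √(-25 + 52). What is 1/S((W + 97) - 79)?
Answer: 98/9577 + 3*√3/9577 ≈ 0.010775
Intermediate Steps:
W = 3*√3 (W = √27 = 3*√3 ≈ 5.1962)
1/S((W + 97) - 79) = 1/(116 - ((3*√3 + 97) - 79)) = 1/(116 - ((97 + 3*√3) - 79)) = 1/(116 - (18 + 3*√3)) = 1/(116 + (-18 - 3*√3)) = 1/(98 - 3*√3)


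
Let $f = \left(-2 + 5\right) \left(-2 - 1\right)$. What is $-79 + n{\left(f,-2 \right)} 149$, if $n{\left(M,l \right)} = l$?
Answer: $-377$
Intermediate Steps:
$f = -9$ ($f = 3 \left(-3\right) = -9$)
$-79 + n{\left(f,-2 \right)} 149 = -79 - 298 = -377$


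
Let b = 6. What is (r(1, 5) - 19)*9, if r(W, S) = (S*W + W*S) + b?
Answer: -27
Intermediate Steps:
r(W, S) = 6 + 2*S*W (r(W, S) = (S*W + W*S) + 6 = (S*W + S*W) + 6 = 2*S*W + 6 = 6 + 2*S*W)
(r(1, 5) - 19)*9 = ((6 + 2*5*1) - 19)*9 = ((6 + 10) - 19)*9 = (16 - 19)*9 = -3*9 = -27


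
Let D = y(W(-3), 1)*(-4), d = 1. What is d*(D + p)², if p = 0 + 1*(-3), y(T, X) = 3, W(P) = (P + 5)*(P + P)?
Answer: 225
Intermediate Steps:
W(P) = 2*P*(5 + P) (W(P) = (5 + P)*(2*P) = 2*P*(5 + P))
p = -3 (p = 0 - 3 = -3)
D = -12 (D = 3*(-4) = -12)
d*(D + p)² = 1*(-12 - 3)² = 1*(-15)² = 1*225 = 225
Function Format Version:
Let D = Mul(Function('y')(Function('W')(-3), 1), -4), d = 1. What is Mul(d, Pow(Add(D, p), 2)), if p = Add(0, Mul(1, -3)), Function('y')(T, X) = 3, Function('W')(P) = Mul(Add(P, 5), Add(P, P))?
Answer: 225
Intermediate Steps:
Function('W')(P) = Mul(2, P, Add(5, P)) (Function('W')(P) = Mul(Add(5, P), Mul(2, P)) = Mul(2, P, Add(5, P)))
p = -3 (p = Add(0, -3) = -3)
D = -12 (D = Mul(3, -4) = -12)
Mul(d, Pow(Add(D, p), 2)) = Mul(1, Pow(Add(-12, -3), 2)) = Mul(1, Pow(-15, 2)) = Mul(1, 225) = 225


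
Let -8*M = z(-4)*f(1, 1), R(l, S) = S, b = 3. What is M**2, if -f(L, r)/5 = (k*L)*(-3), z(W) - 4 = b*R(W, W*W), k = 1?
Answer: 38025/4 ≈ 9506.3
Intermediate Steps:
z(W) = 4 + 3*W**2 (z(W) = 4 + 3*(W*W) = 4 + 3*W**2)
f(L, r) = 15*L (f(L, r) = -5*1*L*(-3) = -5*L*(-3) = -(-15)*L = 15*L)
M = -195/2 (M = -(4 + 3*(-4)**2)*15*1/8 = -(4 + 3*16)*15/8 = -(4 + 48)*15/8 = -13*15/2 = -1/8*780 = -195/2 ≈ -97.500)
M**2 = (-195/2)**2 = 38025/4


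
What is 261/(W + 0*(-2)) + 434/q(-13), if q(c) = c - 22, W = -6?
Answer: -559/10 ≈ -55.900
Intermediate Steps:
q(c) = -22 + c
261/(W + 0*(-2)) + 434/q(-13) = 261/(-6 + 0*(-2)) + 434/(-22 - 13) = 261/(-6 + 0) + 434/(-35) = 261/(-6) + 434*(-1/35) = 261*(-⅙) - 62/5 = -87/2 - 62/5 = -559/10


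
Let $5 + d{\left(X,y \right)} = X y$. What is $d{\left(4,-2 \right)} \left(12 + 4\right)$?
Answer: $-208$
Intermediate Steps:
$d{\left(X,y \right)} = -5 + X y$
$d{\left(4,-2 \right)} \left(12 + 4\right) = \left(-5 + 4 \left(-2\right)\right) \left(12 + 4\right) = \left(-5 - 8\right) 16 = \left(-13\right) 16 = -208$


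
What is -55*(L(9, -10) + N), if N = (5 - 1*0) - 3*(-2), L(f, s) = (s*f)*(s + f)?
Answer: -5555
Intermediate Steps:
L(f, s) = f*s*(f + s) (L(f, s) = (f*s)*(f + s) = f*s*(f + s))
N = 11 (N = (5 + 0) + 6 = 5 + 6 = 11)
-55*(L(9, -10) + N) = -55*(9*(-10)*(9 - 10) + 11) = -55*(9*(-10)*(-1) + 11) = -55*(90 + 11) = -55*101 = -5555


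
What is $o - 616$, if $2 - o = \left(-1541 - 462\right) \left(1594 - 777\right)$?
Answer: $1635837$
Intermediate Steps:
$o = 1636453$ ($o = 2 - \left(-1541 - 462\right) \left(1594 - 777\right) = 2 - - 2003 \left(1594 - 777\right) = 2 - \left(-2003\right) 817 = 2 - -1636451 = 2 + 1636451 = 1636453$)
$o - 616 = 1636453 - 616 = 1635837$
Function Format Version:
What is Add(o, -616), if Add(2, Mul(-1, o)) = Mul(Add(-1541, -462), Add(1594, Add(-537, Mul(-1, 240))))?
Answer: 1635837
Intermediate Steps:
o = 1636453 (o = Add(2, Mul(-1, Mul(Add(-1541, -462), Add(1594, Add(-537, Mul(-1, 240)))))) = Add(2, Mul(-1, Mul(-2003, Add(1594, Add(-537, -240))))) = Add(2, Mul(-1, Mul(-2003, Add(1594, -777)))) = Add(2, Mul(-1, Mul(-2003, 817))) = Add(2, Mul(-1, -1636451)) = Add(2, 1636451) = 1636453)
Add(o, -616) = Add(1636453, -616) = 1635837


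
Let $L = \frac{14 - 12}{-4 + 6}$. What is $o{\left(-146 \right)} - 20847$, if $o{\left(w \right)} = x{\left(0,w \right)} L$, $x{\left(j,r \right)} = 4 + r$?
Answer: $-20989$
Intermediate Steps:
$L = 1$ ($L = \frac{2}{2} = 2 \cdot \frac{1}{2} = 1$)
$o{\left(w \right)} = 4 + w$ ($o{\left(w \right)} = \left(4 + w\right) 1 = 4 + w$)
$o{\left(-146 \right)} - 20847 = \left(4 - 146\right) - 20847 = -142 - 20847 = -20989$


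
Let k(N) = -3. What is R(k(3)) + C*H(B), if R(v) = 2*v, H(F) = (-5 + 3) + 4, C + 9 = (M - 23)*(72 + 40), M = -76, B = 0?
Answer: -22200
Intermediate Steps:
C = -11097 (C = -9 + (-76 - 23)*(72 + 40) = -9 - 99*112 = -9 - 11088 = -11097)
H(F) = 2 (H(F) = -2 + 4 = 2)
R(k(3)) + C*H(B) = 2*(-3) - 11097*2 = -6 - 22194 = -22200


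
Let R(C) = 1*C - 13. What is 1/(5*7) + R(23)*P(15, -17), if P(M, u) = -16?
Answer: -5599/35 ≈ -159.97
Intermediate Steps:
R(C) = -13 + C (R(C) = C - 13 = -13 + C)
1/(5*7) + R(23)*P(15, -17) = 1/(5*7) + (-13 + 23)*(-16) = 1/35 + 10*(-16) = 1/35 - 160 = -5599/35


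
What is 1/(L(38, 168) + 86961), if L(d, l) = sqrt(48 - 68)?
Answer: 86961/7562215541 - 2*I*sqrt(5)/7562215541 ≈ 1.1499e-5 - 5.9138e-10*I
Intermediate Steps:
L(d, l) = 2*I*sqrt(5) (L(d, l) = sqrt(-20) = 2*I*sqrt(5))
1/(L(38, 168) + 86961) = 1/(2*I*sqrt(5) + 86961) = 1/(86961 + 2*I*sqrt(5))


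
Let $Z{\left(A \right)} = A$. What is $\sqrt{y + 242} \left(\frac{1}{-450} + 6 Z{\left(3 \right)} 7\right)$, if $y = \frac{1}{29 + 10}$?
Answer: $\frac{56699 \sqrt{368121}}{17550} \approx 1960.2$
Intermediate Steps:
$y = \frac{1}{39} \approx 0.025641$
$\sqrt{y + 242} \left(\frac{1}{-450} + 6 Z{\left(3 \right)} 7\right) = \sqrt{\frac{1}{39} + 242} \left(\frac{1}{-450} + 6 \cdot 3 \cdot 7\right) = \sqrt{\frac{9439}{39}} \left(- \frac{1}{450} + 18 \cdot 7\right) = \frac{\sqrt{368121}}{39} \left(- \frac{1}{450} + 126\right) = \frac{\sqrt{368121}}{39} \cdot \frac{56699}{450} = \frac{56699 \sqrt{368121}}{17550}$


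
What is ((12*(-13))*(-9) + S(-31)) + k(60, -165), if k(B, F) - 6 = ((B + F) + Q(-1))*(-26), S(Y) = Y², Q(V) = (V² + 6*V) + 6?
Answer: 5075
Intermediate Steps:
Q(V) = 6 + V² + 6*V
k(B, F) = -20 - 26*B - 26*F (k(B, F) = 6 + ((B + F) + (6 + (-1)² + 6*(-1)))*(-26) = 6 + ((B + F) + (6 + 1 - 6))*(-26) = 6 + ((B + F) + 1)*(-26) = 6 + (1 + B + F)*(-26) = 6 + (-26 - 26*B - 26*F) = -20 - 26*B - 26*F)
((12*(-13))*(-9) + S(-31)) + k(60, -165) = ((12*(-13))*(-9) + (-31)²) + (-20 - 26*60 - 26*(-165)) = (-156*(-9) + 961) + (-20 - 1560 + 4290) = (1404 + 961) + 2710 = 2365 + 2710 = 5075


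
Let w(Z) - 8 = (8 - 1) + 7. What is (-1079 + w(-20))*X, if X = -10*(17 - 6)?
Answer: 116270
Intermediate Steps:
X = -110 (X = -10*11 = -110)
w(Z) = 22 (w(Z) = 8 + ((8 - 1) + 7) = 8 + (7 + 7) = 8 + 14 = 22)
(-1079 + w(-20))*X = (-1079 + 22)*(-110) = -1057*(-110) = 116270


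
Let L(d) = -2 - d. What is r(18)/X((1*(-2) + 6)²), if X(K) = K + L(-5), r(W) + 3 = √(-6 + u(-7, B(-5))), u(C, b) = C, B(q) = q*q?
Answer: -3/19 + I*√13/19 ≈ -0.15789 + 0.18977*I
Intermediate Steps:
B(q) = q²
r(W) = -3 + I*√13 (r(W) = -3 + √(-6 - 7) = -3 + √(-13) = -3 + I*√13)
X(K) = 3 + K (X(K) = K + (-2 - 1*(-5)) = K + (-2 + 5) = K + 3 = 3 + K)
r(18)/X((1*(-2) + 6)²) = (-3 + I*√13)/(3 + (1*(-2) + 6)²) = (-3 + I*√13)/(3 + (-2 + 6)²) = (-3 + I*√13)/(3 + 4²) = (-3 + I*√13)/(3 + 16) = (-3 + I*√13)/19 = (-3 + I*√13)*(1/19) = -3/19 + I*√13/19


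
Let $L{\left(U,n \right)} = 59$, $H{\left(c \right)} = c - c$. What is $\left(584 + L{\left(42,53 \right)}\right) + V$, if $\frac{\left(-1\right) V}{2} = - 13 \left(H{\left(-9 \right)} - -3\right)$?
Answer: $721$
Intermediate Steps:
$H{\left(c \right)} = 0$
$V = 78$ ($V = - 2 \left(- 13 \left(0 - -3\right)\right) = - 2 \left(- 13 \left(0 + 3\right)\right) = - 2 \left(\left(-13\right) 3\right) = \left(-2\right) \left(-39\right) = 78$)
$\left(584 + L{\left(42,53 \right)}\right) + V = \left(584 + 59\right) + 78 = 643 + 78 = 721$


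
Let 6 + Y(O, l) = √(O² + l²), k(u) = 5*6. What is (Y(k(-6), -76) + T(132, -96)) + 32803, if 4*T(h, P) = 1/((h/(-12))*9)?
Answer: 12987611/396 + 2*√1669 ≈ 32879.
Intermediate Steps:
T(h, P) = -1/(3*h) (T(h, P) = 1/(4*(((h/(-12))*9))) = 1/(4*(((h*(-1/12))*9))) = 1/(4*((-h/12*9))) = 1/(4*((-3*h/4))) = (-4/(3*h))/4 = -1/(3*h))
k(u) = 30
Y(O, l) = -6 + √(O² + l²)
(Y(k(-6), -76) + T(132, -96)) + 32803 = ((-6 + √(30² + (-76)²)) - ⅓/132) + 32803 = ((-6 + √(900 + 5776)) - ⅓*1/132) + 32803 = ((-6 + √6676) - 1/396) + 32803 = ((-6 + 2*√1669) - 1/396) + 32803 = (-2377/396 + 2*√1669) + 32803 = 12987611/396 + 2*√1669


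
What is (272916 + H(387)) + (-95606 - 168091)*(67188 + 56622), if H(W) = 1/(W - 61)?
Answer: -10643265165203/326 ≈ -3.2648e+10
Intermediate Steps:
H(W) = 1/(-61 + W)
(272916 + H(387)) + (-95606 - 168091)*(67188 + 56622) = (272916 + 1/(-61 + 387)) + (-95606 - 168091)*(67188 + 56622) = (272916 + 1/326) - 263697*123810 = (272916 + 1/326) - 32648325570 = 88970617/326 - 32648325570 = -10643265165203/326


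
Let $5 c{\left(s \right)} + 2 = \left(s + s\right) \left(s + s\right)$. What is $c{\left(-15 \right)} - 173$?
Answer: $\frac{33}{5} \approx 6.6$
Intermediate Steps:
$c{\left(s \right)} = - \frac{2}{5} + \frac{4 s^{2}}{5}$ ($c{\left(s \right)} = - \frac{2}{5} + \frac{\left(s + s\right) \left(s + s\right)}{5} = - \frac{2}{5} + \frac{2 s 2 s}{5} = - \frac{2}{5} + \frac{4 s^{2}}{5}$)
$c{\left(-15 \right)} - 173 = \left(- \frac{2}{5} + \frac{4 \left(-15\right)^{2}}{5}\right) - 173 = \left(- \frac{2}{5} + \frac{4}{5} \cdot 225\right) - 173 = \left(- \frac{2}{5} + 180\right) - 173 = \frac{898}{5} - 173 = \frac{33}{5}$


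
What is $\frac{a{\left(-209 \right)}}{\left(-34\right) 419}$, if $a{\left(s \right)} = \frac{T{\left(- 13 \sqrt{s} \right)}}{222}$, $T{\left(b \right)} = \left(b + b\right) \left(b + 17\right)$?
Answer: $\frac{35321}{1581306} + \frac{13 i \sqrt{209}}{93018} \approx 0.022337 + 0.0020205 i$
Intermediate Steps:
$T{\left(b \right)} = 2 b \left(17 + b\right)$
$a{\left(s \right)} = - \frac{13 \sqrt{s} \left(17 - 13 \sqrt{s}\right)}{111}$ ($a{\left(s \right)} = \frac{2 \left(- 13 \sqrt{s}\right) \left(17 - 13 \sqrt{s}\right)}{222} = - 26 \sqrt{s} \left(17 - 13 \sqrt{s}\right) \frac{1}{222} = - \frac{13 \sqrt{s} \left(17 - 13 \sqrt{s}\right)}{111}$)
$\frac{a{\left(-209 \right)}}{\left(-34\right) 419} = \frac{- \frac{221 \sqrt{-209}}{111} + \frac{169}{111} \left(-209\right)}{\left(-34\right) 419} = \frac{- \frac{221 i \sqrt{209}}{111} - \frac{35321}{111}}{-14246} = \left(- \frac{221 i \sqrt{209}}{111} - \frac{35321}{111}\right) \left(- \frac{1}{14246}\right) = \left(- \frac{35321}{111} - \frac{221 i \sqrt{209}}{111}\right) \left(- \frac{1}{14246}\right) = \frac{35321}{1581306} + \frac{13 i \sqrt{209}}{93018}$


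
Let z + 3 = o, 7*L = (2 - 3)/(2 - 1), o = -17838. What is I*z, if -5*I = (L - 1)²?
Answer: 1141824/245 ≈ 4660.5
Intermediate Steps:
L = -⅐ (L = ((2 - 3)/(2 - 1))/7 = (-1/1)/7 = (-1*1)/7 = (⅐)*(-1) = -⅐ ≈ -0.14286)
z = -17841 (z = -3 - 17838 = -17841)
I = -64/245 (I = -(-⅐ - 1)²/5 = -(-8/7)²/5 = -⅕*64/49 = -64/245 ≈ -0.26122)
I*z = -64/245*(-17841) = 1141824/245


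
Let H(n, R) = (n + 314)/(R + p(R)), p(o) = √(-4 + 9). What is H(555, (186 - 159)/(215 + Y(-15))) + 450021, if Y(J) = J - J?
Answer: 103677993771/230396 + 40169525*√5/230396 ≈ 4.5039e+5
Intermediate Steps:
Y(J) = 0
p(o) = √5
H(n, R) = (314 + n)/(R + √5) (H(n, R) = (n + 314)/(R + √5) = (314 + n)/(R + √5))
H(555, (186 - 159)/(215 + Y(-15))) + 450021 = (314 + 555)/((186 - 159)/(215 + 0) + √5) + 450021 = 869/(27/215 + √5) + 450021 = 450021 + 869/(27/215 + √5)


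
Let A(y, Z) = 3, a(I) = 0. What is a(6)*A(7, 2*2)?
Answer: 0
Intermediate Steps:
a(6)*A(7, 2*2) = 0*3 = 0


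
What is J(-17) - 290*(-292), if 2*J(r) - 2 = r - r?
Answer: 84681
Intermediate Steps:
J(r) = 1 (J(r) = 1 + (r - r)/2 = 1 + (½)*0 = 1 + 0 = 1)
J(-17) - 290*(-292) = 1 - 290*(-292) = 1 + 84680 = 84681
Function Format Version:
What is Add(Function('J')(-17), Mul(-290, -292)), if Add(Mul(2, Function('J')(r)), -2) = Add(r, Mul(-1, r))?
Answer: 84681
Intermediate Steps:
Function('J')(r) = 1 (Function('J')(r) = Add(1, Mul(Rational(1, 2), Add(r, Mul(-1, r)))) = Add(1, Mul(Rational(1, 2), 0)) = Add(1, 0) = 1)
Add(Function('J')(-17), Mul(-290, -292)) = Add(1, Mul(-290, -292)) = Add(1, 84680) = 84681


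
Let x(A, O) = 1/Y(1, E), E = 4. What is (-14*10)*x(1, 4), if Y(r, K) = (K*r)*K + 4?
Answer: -7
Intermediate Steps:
Y(r, K) = 4 + r*K² (Y(r, K) = r*K² + 4 = 4 + r*K²)
x(A, O) = 1/20 (x(A, O) = 1/(4 + 1*4²) = 1/(4 + 1*16) = 1/(4 + 16) = 1/20)
(-14*10)*x(1, 4) = -14*10*(1/20) = -140*1/20 = -7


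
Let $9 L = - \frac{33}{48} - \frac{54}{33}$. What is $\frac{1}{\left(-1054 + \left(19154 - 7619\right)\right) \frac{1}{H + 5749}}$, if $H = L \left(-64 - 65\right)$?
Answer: $\frac{3053059}{5533968} \approx 0.55169$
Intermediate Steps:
$L = - \frac{409}{1584}$ ($L = \frac{- \frac{33}{48} - \frac{54}{33}}{9} = \frac{\left(-33\right) \frac{1}{48} - \frac{18}{11}}{9} = \frac{- \frac{11}{16} - \frac{18}{11}}{9} = \frac{1}{9} \left(- \frac{409}{176}\right) = - \frac{409}{1584} \approx -0.25821$)
$H = \frac{17587}{528}$ ($H = - \frac{409 \left(-64 - 65\right)}{1584} = \left(- \frac{409}{1584}\right) \left(-129\right) = \frac{17587}{528} \approx 33.309$)
$\frac{1}{\left(-1054 + \left(19154 - 7619\right)\right) \frac{1}{H + 5749}} = \frac{1}{\left(-1054 + \left(19154 - 7619\right)\right) \frac{1}{\frac{17587}{528} + 5749}} = \frac{1}{\left(-1054 + 11535\right) \frac{1}{\frac{3053059}{528}}} = \frac{1}{10481 \cdot \frac{528}{3053059}} = \frac{1}{\frac{5533968}{3053059}} = \frac{3053059}{5533968}$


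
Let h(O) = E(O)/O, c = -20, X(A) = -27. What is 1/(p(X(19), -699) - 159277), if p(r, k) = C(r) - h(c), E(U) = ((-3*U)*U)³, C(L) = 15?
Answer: -1/86559262 ≈ -1.1553e-8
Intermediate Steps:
E(U) = -27*U⁶ (E(U) = (-3*U²)³ = -27*U⁶)
h(O) = -27*O⁵ (h(O) = (-27*O⁶)/O = -27*O⁵)
p(r, k) = -86399985 (p(r, k) = 15 - (-27)*(-20)⁵ = 15 - (-27)*(-3200000) = 15 - 1*86400000 = 15 - 86400000 = -86399985)
1/(p(X(19), -699) - 159277) = 1/(-86399985 - 159277) = 1/(-86559262) = -1/86559262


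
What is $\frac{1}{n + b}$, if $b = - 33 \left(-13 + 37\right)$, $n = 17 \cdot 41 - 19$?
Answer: $- \frac{1}{114} \approx -0.0087719$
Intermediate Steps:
$n = 678$ ($n = 697 - 19 = 678$)
$b = -792$ ($b = \left(-33\right) 24 = -792$)
$\frac{1}{n + b} = \frac{1}{678 - 792} = \frac{1}{-114} = - \frac{1}{114}$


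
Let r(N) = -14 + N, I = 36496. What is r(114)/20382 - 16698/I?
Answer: -84172259/185965368 ≈ -0.45262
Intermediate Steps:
r(114)/20382 - 16698/I = (-14 + 114)/20382 - 16698/36496 = 100*(1/20382) - 16698*1/36496 = 50/10191 - 8349/18248 = -84172259/185965368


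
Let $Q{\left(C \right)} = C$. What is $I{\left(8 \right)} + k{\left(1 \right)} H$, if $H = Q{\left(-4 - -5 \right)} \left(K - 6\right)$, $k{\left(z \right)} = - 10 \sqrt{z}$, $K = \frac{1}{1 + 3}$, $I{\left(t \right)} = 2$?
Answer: $\frac{119}{2} \approx 59.5$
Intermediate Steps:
$K = \frac{1}{4} \approx 0.25$
$H = - \frac{23}{4}$ ($H = \left(-4 - -5\right) \left(\frac{1}{4} - 6\right) = \left(-4 + 5\right) \left(- \frac{23}{4}\right) = 1 \left(- \frac{23}{4}\right) = - \frac{23}{4} \approx -5.75$)
$I{\left(8 \right)} + k{\left(1 \right)} H = 2 + - 10 \sqrt{1} \left(- \frac{23}{4}\right) = 2 + \left(-10\right) 1 \left(- \frac{23}{4}\right) = 2 - - \frac{115}{2} = 2 + \frac{115}{2} = \frac{119}{2}$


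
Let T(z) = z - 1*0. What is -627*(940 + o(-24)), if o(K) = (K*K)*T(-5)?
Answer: 1216380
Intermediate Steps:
T(z) = z (T(z) = z + 0 = z)
o(K) = -5*K² (o(K) = (K*K)*(-5) = K²*(-5) = -5*K²)
-627*(940 + o(-24)) = -627*(940 - 5*(-24)²) = -627*(940 - 5*576) = -627*(940 - 2880) = -627*(-1940) = 1216380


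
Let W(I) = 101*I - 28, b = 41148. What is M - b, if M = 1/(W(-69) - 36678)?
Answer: -1797138901/43675 ≈ -41148.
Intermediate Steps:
W(I) = -28 + 101*I
M = -1/43675 (M = 1/((-28 + 101*(-69)) - 36678) = 1/((-28 - 6969) - 36678) = 1/(-6997 - 36678) = 1/(-43675) = -1/43675 ≈ -2.2896e-5)
M - b = -1/43675 - 1*41148 = -1/43675 - 41148 = -1797138901/43675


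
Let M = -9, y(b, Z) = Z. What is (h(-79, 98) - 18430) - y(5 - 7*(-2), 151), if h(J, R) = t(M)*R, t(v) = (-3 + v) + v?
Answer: -20639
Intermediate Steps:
t(v) = -3 + 2*v
h(J, R) = -21*R (h(J, R) = (-3 + 2*(-9))*R = (-3 - 18)*R = -21*R)
(h(-79, 98) - 18430) - y(5 - 7*(-2), 151) = (-21*98 - 18430) - 1*151 = (-2058 - 18430) - 151 = -20488 - 151 = -20639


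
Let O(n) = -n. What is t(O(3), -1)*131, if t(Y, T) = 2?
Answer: 262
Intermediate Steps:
t(O(3), -1)*131 = 2*131 = 262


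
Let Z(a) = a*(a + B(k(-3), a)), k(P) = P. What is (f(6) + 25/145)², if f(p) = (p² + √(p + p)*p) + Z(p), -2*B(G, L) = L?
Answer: 2831353/841 + 37704*√3/29 ≈ 5618.6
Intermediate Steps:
B(G, L) = -L/2
Z(a) = a²/2 (Z(a) = a*(a - a/2) = a*(a/2) = a²/2)
f(p) = 3*p²/2 + √2*p^(3/2) (f(p) = (p² + √(p + p)*p) + p²/2 = (p² + √(2*p)*p) + p²/2 = (p² + (√2*√p)*p) + p²/2 = (p² + √2*p^(3/2)) + p²/2 = 3*p²/2 + √2*p^(3/2))
(f(6) + 25/145)² = (((3/2)*6² + √2*6^(3/2)) + 25/145)² = (((3/2)*36 + √2*(6*√6)) + 25*(1/145))² = ((54 + 12*√3) + 5/29)² = (1571/29 + 12*√3)²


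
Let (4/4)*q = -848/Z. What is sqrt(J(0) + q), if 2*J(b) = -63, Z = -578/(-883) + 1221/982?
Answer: I*sqrt(5181751871116174)/3291478 ≈ 21.87*I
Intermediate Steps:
Z = 1645739/867106 (Z = -578*(-1/883) + 1221*(1/982) = 578/883 + 1221/982 = 1645739/867106 ≈ 1.8980)
q = -735305888/1645739 (q = -848/1645739/867106 = -848*867106/1645739 = -735305888/1645739 ≈ -446.79)
J(b) = -63/2 (J(b) = (1/2)*(-63) = -63/2)
sqrt(J(0) + q) = sqrt(-63/2 - 735305888/1645739) = sqrt(-1574293333/3291478) = I*sqrt(5181751871116174)/3291478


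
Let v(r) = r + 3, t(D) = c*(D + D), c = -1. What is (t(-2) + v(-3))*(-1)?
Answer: -4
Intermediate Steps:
t(D) = -2*D (t(D) = -(D + D) = -2*D)
v(r) = 3 + r
(t(-2) + v(-3))*(-1) = (-2*(-2) + (3 - 3))*(-1) = (4 + 0)*(-1) = 4*(-1) = -4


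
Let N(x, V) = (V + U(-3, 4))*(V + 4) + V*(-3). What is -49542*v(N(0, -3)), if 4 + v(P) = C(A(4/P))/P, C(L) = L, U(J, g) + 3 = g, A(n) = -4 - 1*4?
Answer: 1783512/7 ≈ 2.5479e+5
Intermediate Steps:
A(n) = -8 (A(n) = -4 - 4 = -8)
U(J, g) = -3 + g
N(x, V) = -3*V + (1 + V)*(4 + V) (N(x, V) = (V + (-3 + 4))*(V + 4) + V*(-3) = (V + 1)*(4 + V) - 3*V = (1 + V)*(4 + V) - 3*V = -3*V + (1 + V)*(4 + V))
v(P) = -4 - 8/P
-49542*v(N(0, -3)) = -49542*(-4 - 8/(4 + (-3)² + 2*(-3))) = -49542*(-4 - 8/(4 + 9 - 6)) = -49542*(-4 - 8/7) = -49542*(-36/7) = 1783512/7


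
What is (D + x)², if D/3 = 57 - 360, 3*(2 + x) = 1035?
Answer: 320356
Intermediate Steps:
x = 343 (x = -2 + (⅓)*1035 = -2 + 345 = 343)
D = -909 (D = 3*(57 - 360) = 3*(-303) = -909)
(D + x)² = (-909 + 343)² = (-566)² = 320356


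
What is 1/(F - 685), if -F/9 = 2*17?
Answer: -1/991 ≈ -0.0010091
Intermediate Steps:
F = -306 (F = -18*17 = -9*34 = -306)
1/(F - 685) = 1/(-306 - 685) = 1/(-991) = -1/991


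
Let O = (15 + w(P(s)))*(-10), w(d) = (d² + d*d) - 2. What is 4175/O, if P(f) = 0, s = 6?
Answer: -835/26 ≈ -32.115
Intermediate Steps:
w(d) = -2 + 2*d² (w(d) = (d² + d²) - 2 = 2*d² - 2 = -2 + 2*d²)
O = -130 (O = (15 + (-2 + 2*0²))*(-10) = (15 + (-2 + 2*0))*(-10) = (15 + (-2 + 0))*(-10) = (15 - 2)*(-10) = 13*(-10) = -130)
4175/O = 4175/(-130) = 4175*(-1/130) = -835/26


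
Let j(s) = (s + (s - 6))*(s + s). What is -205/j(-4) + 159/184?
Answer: -2489/2576 ≈ -0.96623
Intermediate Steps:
j(s) = 2*s*(-6 + 2*s) (j(s) = (s + (-6 + s))*(2*s) = (-6 + 2*s)*(2*s) = 2*s*(-6 + 2*s))
-205/j(-4) + 159/184 = -205*(-1/(16*(-3 - 4))) + 159/184 = -205/(4*(-4)*(-7)) + 159*(1/184) = -205/112 + 159/184 = -2489/2576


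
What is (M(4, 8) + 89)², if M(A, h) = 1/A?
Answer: 127449/16 ≈ 7965.6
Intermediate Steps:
(M(4, 8) + 89)² = (1/4 + 89)² = (¼ + 89)² = (357/4)² = 127449/16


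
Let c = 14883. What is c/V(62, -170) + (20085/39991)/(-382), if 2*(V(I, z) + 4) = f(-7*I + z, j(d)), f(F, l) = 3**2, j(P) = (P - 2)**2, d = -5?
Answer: 454722124407/15276562 ≈ 29766.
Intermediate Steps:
j(P) = (-2 + P)**2
f(F, l) = 9
V(I, z) = 1/2 (V(I, z) = -4 + (1/2)*9 = -4 + 9/2 = 1/2)
c/V(62, -170) + (20085/39991)/(-382) = 14883/(1/2) + (20085/39991)/(-382) = 14883*2 + (20085*(1/39991))*(-1/382) = 29766 + (20085/39991)*(-1/382) = 29766 - 20085/15276562 = 454722124407/15276562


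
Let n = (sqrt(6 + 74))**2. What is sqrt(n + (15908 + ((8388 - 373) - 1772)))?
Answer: sqrt(22231) ≈ 149.10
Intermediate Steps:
n = 80 (n = (sqrt(80))**2 = (4*sqrt(5))**2 = 80)
sqrt(n + (15908 + ((8388 - 373) - 1772))) = sqrt(80 + (15908 + ((8388 - 373) - 1772))) = sqrt(80 + (15908 + (8015 - 1772))) = sqrt(80 + (15908 + 6243)) = sqrt(80 + 22151) = sqrt(22231)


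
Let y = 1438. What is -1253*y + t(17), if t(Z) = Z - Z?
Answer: -1801814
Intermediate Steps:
t(Z) = 0
-1253*y + t(17) = -1253*1438 + 0 = -1801814 + 0 = -1801814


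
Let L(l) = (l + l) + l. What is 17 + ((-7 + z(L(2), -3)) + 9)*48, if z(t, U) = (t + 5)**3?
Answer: 64001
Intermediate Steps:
L(l) = 3*l (L(l) = 2*l + l = 3*l)
z(t, U) = (5 + t)**3
17 + ((-7 + z(L(2), -3)) + 9)*48 = 17 + ((-7 + (5 + 3*2)**3) + 9)*48 = 17 + ((-7 + (5 + 6)**3) + 9)*48 = 17 + ((-7 + 11**3) + 9)*48 = 17 + ((-7 + 1331) + 9)*48 = 17 + (1324 + 9)*48 = 17 + 1333*48 = 17 + 63984 = 64001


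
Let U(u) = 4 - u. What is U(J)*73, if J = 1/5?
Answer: 1387/5 ≈ 277.40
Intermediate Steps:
J = ⅕ ≈ 0.20000
U(J)*73 = (4 - 1*⅕)*73 = (4 - ⅕)*73 = (19/5)*73 = 1387/5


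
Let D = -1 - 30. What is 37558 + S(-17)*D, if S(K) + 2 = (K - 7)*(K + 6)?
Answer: 29436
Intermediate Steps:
D = -31
S(K) = -2 + (-7 + K)*(6 + K) (S(K) = -2 + (K - 7)*(K + 6) = -2 + (-7 + K)*(6 + K))
37558 + S(-17)*D = 37558 + (-44 + (-17)² - 1*(-17))*(-31) = 37558 + (-44 + 289 + 17)*(-31) = 37558 + 262*(-31) = 37558 - 8122 = 29436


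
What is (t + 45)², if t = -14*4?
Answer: 121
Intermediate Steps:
t = -56
(t + 45)² = (-56 + 45)² = (-11)² = 121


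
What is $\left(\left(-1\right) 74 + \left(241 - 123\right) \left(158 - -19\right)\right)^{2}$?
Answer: $433139344$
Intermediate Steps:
$\left(\left(-1\right) 74 + \left(241 - 123\right) \left(158 - -19\right)\right)^{2} = \left(-74 + 118 \left(158 - -19\right)\right)^{2} = \left(-74 + 118 \left(158 + \left(-48 + 67\right)\right)\right)^{2} = \left(-74 + 118 \left(158 + 19\right)\right)^{2} = \left(-74 + 118 \cdot 177\right)^{2} = \left(-74 + 20886\right)^{2} = 20812^{2} = 433139344$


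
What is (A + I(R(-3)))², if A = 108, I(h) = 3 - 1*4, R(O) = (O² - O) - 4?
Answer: 11449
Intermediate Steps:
R(O) = -4 + O² - O
I(h) = -1 (I(h) = 3 - 4 = -1)
(A + I(R(-3)))² = (108 - 1)² = 107² = 11449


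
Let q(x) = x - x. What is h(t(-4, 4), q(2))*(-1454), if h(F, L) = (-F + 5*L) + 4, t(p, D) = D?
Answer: 0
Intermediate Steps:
q(x) = 0
h(F, L) = 4 - F + 5*L
h(t(-4, 4), q(2))*(-1454) = (4 - 1*4 + 5*0)*(-1454) = (4 - 4 + 0)*(-1454) = 0*(-1454) = 0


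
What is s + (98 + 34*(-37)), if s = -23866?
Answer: -25026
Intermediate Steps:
s + (98 + 34*(-37)) = -23866 + (98 + 34*(-37)) = -23866 + (98 - 1258) = -23866 - 1160 = -25026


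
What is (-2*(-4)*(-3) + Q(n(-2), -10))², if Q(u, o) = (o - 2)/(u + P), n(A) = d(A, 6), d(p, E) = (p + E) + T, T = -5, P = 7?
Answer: 676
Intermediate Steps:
d(p, E) = -5 + E + p (d(p, E) = (p + E) - 5 = (E + p) - 5 = -5 + E + p)
n(A) = 1 + A (n(A) = -5 + 6 + A = 1 + A)
Q(u, o) = (-2 + o)/(7 + u) (Q(u, o) = (o - 2)/(u + 7) = (-2 + o)/(7 + u))
(-2*(-4)*(-3) + Q(n(-2), -10))² = (-2*(-4)*(-3) + (-2 - 10)/(7 + (1 - 2)))² = (8*(-3) - 12/(7 - 1))² = (-24 - 12/6)² = (-24 + (⅙)*(-12))² = (-24 - 2)² = (-26)² = 676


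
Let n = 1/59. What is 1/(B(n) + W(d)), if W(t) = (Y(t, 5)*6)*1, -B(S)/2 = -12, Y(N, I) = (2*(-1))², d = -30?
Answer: 1/48 ≈ 0.020833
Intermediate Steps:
n = 1/59 ≈ 0.016949
Y(N, I) = 4 (Y(N, I) = (-2)² = 4)
B(S) = 24 (B(S) = -2*(-12) = 24)
W(t) = 24 (W(t) = (4*6)*1 = 24*1 = 24)
1/(B(n) + W(d)) = 1/(24 + 24) = 1/48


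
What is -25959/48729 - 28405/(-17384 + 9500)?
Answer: 393162163/128059812 ≈ 3.0701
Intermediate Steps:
-25959/48729 - 28405/(-17384 + 9500) = -25959*1/48729 - 28405/(-7884) = -8653/16243 - 28405*(-1/7884) = -8653/16243 + 28405/7884 = 393162163/128059812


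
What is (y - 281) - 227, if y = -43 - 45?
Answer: -596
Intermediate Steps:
y = -88
(y - 281) - 227 = (-88 - 281) - 227 = -369 - 227 = -596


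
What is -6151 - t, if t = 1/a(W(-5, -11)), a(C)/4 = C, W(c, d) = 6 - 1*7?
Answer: -24603/4 ≈ -6150.8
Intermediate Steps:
W(c, d) = -1 (W(c, d) = 6 - 7 = -1)
a(C) = 4*C
t = -¼ (t = 1/(4*(-1)) = 1/(-4) = -¼ ≈ -0.25000)
-6151 - t = -6151 - 1*(-¼) = -6151 + ¼ = -24603/4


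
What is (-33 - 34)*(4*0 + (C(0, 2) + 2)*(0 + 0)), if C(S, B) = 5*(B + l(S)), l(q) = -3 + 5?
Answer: 0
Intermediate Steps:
l(q) = 2
C(S, B) = 10 + 5*B (C(S, B) = 5*(B + 2) = 5*(2 + B) = 10 + 5*B)
(-33 - 34)*(4*0 + (C(0, 2) + 2)*(0 + 0)) = (-33 - 34)*(4*0 + ((10 + 5*2) + 2)*(0 + 0)) = -67*(0 + ((10 + 10) + 2)*0) = -67*(0 + (20 + 2)*0) = -67*(0 + 22*0) = -67*(0 + 0) = -67*0 = 0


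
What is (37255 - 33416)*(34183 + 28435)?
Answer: 240390502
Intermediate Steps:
(37255 - 33416)*(34183 + 28435) = 3839*62618 = 240390502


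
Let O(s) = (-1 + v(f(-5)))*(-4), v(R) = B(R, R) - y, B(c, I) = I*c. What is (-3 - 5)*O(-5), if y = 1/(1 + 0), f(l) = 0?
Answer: -64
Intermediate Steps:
y = 1 (y = 1/1 = 1)
v(R) = -1 + R² (v(R) = R*R - 1*1 = R² - 1 = -1 + R²)
O(s) = 8 (O(s) = (-1 + (-1 + 0²))*(-4) = (-1 + (-1 + 0))*(-4) = (-1 - 1)*(-4) = -2*(-4) = 8)
(-3 - 5)*O(-5) = (-3 - 5)*8 = -8*8 = -64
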